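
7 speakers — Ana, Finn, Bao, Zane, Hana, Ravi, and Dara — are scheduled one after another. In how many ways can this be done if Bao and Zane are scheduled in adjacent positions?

1440

Glue Bao and Zane into one block (2 internal orders), leaving 6 units to arrange in a row.
So the count is 2·(6)! = 1440.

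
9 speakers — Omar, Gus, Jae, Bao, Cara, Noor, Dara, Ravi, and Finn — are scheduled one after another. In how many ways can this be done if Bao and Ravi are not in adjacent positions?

Of the 9! = 362880 arrangements, those with Bao and Ravi adjacent number 2 × 8! = 80640 (treat the pair as a block with 2 internal orders).
So 362880 − 80640 = 282240 arrangements keep them apart.

282240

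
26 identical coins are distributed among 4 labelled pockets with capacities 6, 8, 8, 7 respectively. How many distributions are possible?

20

Without the upper bounds there are C(29,3) = 3654 ways to split 26 among 4 pockets.
Subtract solutions that violate a single cap (substitute x_i' = x_i − (cap_i+1)): x_1 ≥ 7 gives C(22,3) = 1540; x_2 ≥ 9 gives C(20,3) = 1140; x_3 ≥ 9 gives C(20,3) = 1140; x_4 ≥ 8 gives C(21,3) = 1330. Together 5150.
Add back pairs where two caps are both exceeded: 286 + 286 + 364 + 165 + 220 + 220 = 1541.
Subtract triples: 4 + 10 + 10 + 1 = 25.
By inclusion–exclusion the count is 3654 − 5150 + 1541 − 25 = 20.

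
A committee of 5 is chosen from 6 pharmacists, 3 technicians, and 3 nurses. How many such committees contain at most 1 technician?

Split by how many technicians are chosen (0 through 1).
Sum: C(3,0)·C(9,5) + C(3,1)·C(9,4) = 126 + 378 = 504.

504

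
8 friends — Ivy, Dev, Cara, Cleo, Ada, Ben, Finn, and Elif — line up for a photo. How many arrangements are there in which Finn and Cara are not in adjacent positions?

30240

There are 8! = 40320 arrangements in all. If Finn and Cara are adjacent, merging them into one block gives 2·(7)! = 10080 arrangements.
Complementary counting: 40320 − 10080 = 30240.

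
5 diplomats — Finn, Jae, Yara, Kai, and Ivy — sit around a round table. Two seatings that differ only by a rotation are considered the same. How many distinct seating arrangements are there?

Seat Finn anywhere (absorbing the rotational symmetry), then permute the other 4: (4)! = 24.

24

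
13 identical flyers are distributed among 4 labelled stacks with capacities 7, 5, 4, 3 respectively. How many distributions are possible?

69

By stars and bars, unrestricted non-negative solutions to x_1+…+x_4 = 13 number C(13+3,3) = 560.
Subtract solutions that violate a single cap (substitute x_i' = x_i − (cap_i+1)): x_1 ≥ 8 gives C(8,3) = 56; x_2 ≥ 6 gives C(10,3) = 120; x_3 ≥ 5 gives C(11,3) = 165; x_4 ≥ 4 gives C(12,3) = 220. Together 561.
Add back pairs where two caps are both exceeded: 0 + 1 + 4 + 10 + 20 + 35 = 70.
By inclusion–exclusion the count is 560 − 561 + 70 = 69.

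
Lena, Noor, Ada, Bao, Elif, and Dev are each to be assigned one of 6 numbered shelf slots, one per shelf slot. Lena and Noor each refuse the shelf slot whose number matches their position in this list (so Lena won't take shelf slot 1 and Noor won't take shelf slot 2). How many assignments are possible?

Let Aᵢ (for i ∈ {1, 2}) be the placements that put person i in their forbidden shelf slot. Any j of these fix j positions, leaving (6−j)! ways to fill the rest, and there are C(2,j) ways to pick which j.
By inclusion–exclusion, the number of valid placements is Σ_{j=0}^{2} (−1)^j C(2,j)·(6−j)!.
Computing: 720 − 240 + 24 = 504.

504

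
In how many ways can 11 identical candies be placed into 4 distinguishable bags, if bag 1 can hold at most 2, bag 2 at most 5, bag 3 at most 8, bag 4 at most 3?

62

Ignoring the caps, the number of non-negative solutions to x_1+…+x_4 = 11 is C(14,3) = 364.
Subtract solutions that violate a single cap (substitute x_i' = x_i − (cap_i+1)): x_1 ≥ 3 gives C(11,3) = 165; x_2 ≥ 6 gives C(8,3) = 56; x_3 ≥ 9 gives C(5,3) = 10; x_4 ≥ 4 gives C(10,3) = 120. Together 351.
Add back pairs where two caps are both exceeded: 10 + 0 + 35 + 0 + 4 + 0 = 49.
By inclusion–exclusion the count is 364 − 351 + 49 = 62.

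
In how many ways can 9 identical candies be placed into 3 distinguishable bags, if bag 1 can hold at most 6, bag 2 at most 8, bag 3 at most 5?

Without the upper bounds there are C(11,2) = 55 ways to split 9 among 3 bags.
Subtract solutions that violate a single cap (substitute x_i' = x_i − (cap_i+1)): x_1 ≥ 7 gives C(4,2) = 6; x_2 ≥ 9 gives C(2,2) = 1; x_3 ≥ 6 gives C(5,2) = 10. Together 17.
No two caps can be exceeded simultaneously, so the pair terms are all 0.
By inclusion–exclusion the count is 55 − 17 + 0 = 38.

38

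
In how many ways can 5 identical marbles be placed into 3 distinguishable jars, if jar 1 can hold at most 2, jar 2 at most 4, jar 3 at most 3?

11

Ignoring the caps, the number of non-negative solutions to x_1+…+x_3 = 5 is C(7,2) = 21.
Subtract solutions that violate a single cap (substitute x_i' = x_i − (cap_i+1)): x_1 ≥ 3 gives C(4,2) = 6; x_2 ≥ 5 gives C(2,2) = 1; x_3 ≥ 4 gives C(3,2) = 3. Together 10.
No two caps can be exceeded simultaneously, so the pair terms are all 0.
By inclusion–exclusion the count is 21 − 10 + 0 = 11.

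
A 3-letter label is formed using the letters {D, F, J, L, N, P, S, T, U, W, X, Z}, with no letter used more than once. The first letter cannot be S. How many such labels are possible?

The first letter has 12−1 = 11 choices (anything except S).
The remaining 2 letters are filled from the other 11 symbols without repetition: 11 × 10 = 110.
Total: 11 × 110 = 1210.

1210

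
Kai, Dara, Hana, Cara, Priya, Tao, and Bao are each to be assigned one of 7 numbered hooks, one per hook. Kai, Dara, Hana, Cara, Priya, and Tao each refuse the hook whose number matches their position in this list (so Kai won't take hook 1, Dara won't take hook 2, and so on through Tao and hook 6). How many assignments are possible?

2119

Let Aᵢ (for 1 ≤ i ≤ 6) be the placements that put person i in their forbidden hook. Any j of these fix j positions, leaving (7−j)! ways to fill the rest, and there are C(6,j) ways to pick which j.
By inclusion–exclusion, the number of valid placements is Σ_{j=0}^{6} (−1)^j C(6,j)·(7−j)!.
Computing: 5040 − 4320 + 1800 − 480 + 90 − 12 + 1 = 2119.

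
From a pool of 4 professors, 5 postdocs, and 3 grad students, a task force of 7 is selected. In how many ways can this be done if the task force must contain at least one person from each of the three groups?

747

With no constraint there are C(12,7) = 792 possible selections.
Selections missing a whole group: no professors → C(8,7) = 8; no postdocs → C(7,7) = 1; no grad students → C(9,7) = 36.
Add back selections omitting two groups (i.e. drawn from a single group): C(4,7) + C(5,7) + C(3,7) = 0.
By inclusion–exclusion: 792 − 45 + 0 = 747.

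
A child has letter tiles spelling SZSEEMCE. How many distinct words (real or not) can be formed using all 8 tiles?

3360

Letter multiplicities in SZSEEMCE: C×1, E×3, M×1, S×2, Z×1.
So there are 8! / (3!·2!) = 3360 distinguishable arrangements.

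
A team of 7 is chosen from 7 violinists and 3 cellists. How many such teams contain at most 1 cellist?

22

Split by how many cellists are chosen (0 through 1).
Sum: C(3,0)·C(7,7) + C(3,1)·C(7,6) = 1 + 21 = 22.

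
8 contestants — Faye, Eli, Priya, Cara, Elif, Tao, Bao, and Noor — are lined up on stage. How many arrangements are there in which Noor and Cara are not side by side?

30240

Of the 8! = 40320 arrangements, those with Noor and Cara adjacent number 2 × 7! = 10080 (treat the pair as a block with 2 internal orders).
So 40320 − 10080 = 30240 arrangements keep them apart.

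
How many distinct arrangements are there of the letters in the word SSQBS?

SSQBS has 5 letters with S appearing 3 times.
Dividing 5! = 120 by 3! = 6 for the repeated letters gives 20.

20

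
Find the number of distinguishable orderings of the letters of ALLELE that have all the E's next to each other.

Treat the 2 copies of E as a single block. The multiset to arrange is then {EE, A, L, L, L}, 5 items in all.
That gives (5)!/(3!) = 20 arrangements.

20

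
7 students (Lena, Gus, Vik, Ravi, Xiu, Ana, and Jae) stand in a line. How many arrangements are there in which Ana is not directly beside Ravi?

Of the 7! = 5040 arrangements, those with Ana and Ravi adjacent number 2 × 6! = 1440 (treat the pair as a block with 2 internal orders).
So 5040 − 1440 = 3600 arrangements keep them apart.

3600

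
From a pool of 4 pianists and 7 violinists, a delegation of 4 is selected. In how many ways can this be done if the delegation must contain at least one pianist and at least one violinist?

Total 4-person selections from all 11: C(11,4) = 330.
Selections missing a whole group: no pianists → C(7,4) = 35; no violinists → C(4,4) = 1.
Both groups omitted at once is impossible, so 330 − 36 = 294.

294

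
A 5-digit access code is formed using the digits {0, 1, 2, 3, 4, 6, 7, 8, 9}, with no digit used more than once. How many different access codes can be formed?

15120

This is a permutation of 5 out of 9: P(9,5) = 9!/4!.
9 × 8 × 7 × 6 × 5 = 15120.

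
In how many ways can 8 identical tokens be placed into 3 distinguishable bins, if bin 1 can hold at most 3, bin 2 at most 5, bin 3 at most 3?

Without the upper bounds there are C(10,2) = 45 ways to split 8 among 3 bins.
Subtract solutions that violate a single cap (substitute x_i' = x_i − (cap_i+1)): x_1 ≥ 4 gives C(6,2) = 15; x_2 ≥ 6 gives C(4,2) = 6; x_3 ≥ 4 gives C(6,2) = 15. Together 36.
Add back pairs where two caps are both exceeded: 0 + 1 + 0 = 1.
By inclusion–exclusion the count is 45 − 36 + 1 = 10.

10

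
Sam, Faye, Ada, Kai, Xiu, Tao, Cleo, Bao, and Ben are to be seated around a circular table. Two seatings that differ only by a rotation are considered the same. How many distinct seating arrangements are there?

40320

Fix one person's seat to break rotational symmetry; the remaining 8 people can be arranged in (8)! = 40320 ways.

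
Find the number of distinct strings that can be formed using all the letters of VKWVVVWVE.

The 9 letters of VKWVVVWVE have repeats: V appearing 5 times and W appearing twice.
So there are 9! / (5!·2!) = 1512 distinguishable arrangements.

1512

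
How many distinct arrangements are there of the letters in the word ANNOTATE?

The 8 letters of ANNOTATE have repeats: A appearing twice, N appearing twice, and T appearing twice.
The number of distinct arrangements is 8!/(2!·2!·2!) = 40320/8 = 5040.

5040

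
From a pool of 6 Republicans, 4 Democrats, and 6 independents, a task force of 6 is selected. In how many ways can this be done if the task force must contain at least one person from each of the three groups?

6666

Total 6-person selections from all 16: C(16,6) = 8008.
Selections missing a whole group: no Republicans → C(10,6) = 210; no Democrats → C(12,6) = 924; no independents → C(10,6) = 210.
Add back selections omitting two groups (i.e. drawn from a single group): C(6,6) + C(4,6) + C(6,6) = 2.
By inclusion–exclusion: 8008 − 1344 + 2 = 6666.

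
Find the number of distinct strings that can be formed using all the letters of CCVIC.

20

CCVIC has 5 letters with C appearing 3 times.
Dividing 5! = 120 by 3! = 6 for the repeated letters gives 20.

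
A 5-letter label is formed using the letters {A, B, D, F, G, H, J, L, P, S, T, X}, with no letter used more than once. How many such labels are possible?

With no repetition, fill the 5 letters in order: 12 choices, then 11, down to 8.
12 × 11 × 10 × 9 × 8 = 95040.

95040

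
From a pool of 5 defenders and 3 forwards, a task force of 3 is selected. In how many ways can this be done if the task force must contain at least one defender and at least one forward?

45

Unrestricted: C(8,3) = 56 ways to pick any 3 of the 8.
Selections missing a whole group: no defenders → C(3,3) = 1; no forwards → C(5,3) = 10.
Both groups omitted at once is impossible, so 56 − 11 = 45.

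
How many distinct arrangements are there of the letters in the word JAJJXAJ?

105

JAJJXAJ has 7 letters with A appearing twice and J appearing 4 times.
The number of distinct arrangements is 7!/(4!·2!) = 5040/48 = 105.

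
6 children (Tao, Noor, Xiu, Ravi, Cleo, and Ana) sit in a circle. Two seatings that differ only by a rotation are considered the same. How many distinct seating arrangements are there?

Around a circle, 6 distinct people have 6!/6 = (5)! = 120 rotationally distinct seatings.

120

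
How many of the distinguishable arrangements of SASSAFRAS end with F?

280

Fix F in the last position and arrange the remaining 8 letters.
Those 8 letters have A appearing 3 times and S appearing 4 times, giving (8)!/(4!·3!) = 280.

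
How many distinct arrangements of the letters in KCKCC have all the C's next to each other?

3

Treat the 3 copies of C as a single block. The multiset to arrange is then {CCC, K, K}, 3 items in all.
That gives (3)!/(2!) = 3 arrangements.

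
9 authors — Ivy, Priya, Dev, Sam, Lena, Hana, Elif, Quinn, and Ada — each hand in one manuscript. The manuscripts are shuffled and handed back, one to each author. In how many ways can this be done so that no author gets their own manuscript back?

Count assignments avoiding every fixed point. For any j of the 9 authors fixed to their own manuscript, the other 9−j can be arranged in (9−j)! ways.
By inclusion–exclusion this is Σ_{j=0}^{9} (−1)^j C(9,j)·(9−j)!.
Computing: 362880 − 362880 + 181440 − 60480 + 15120 − 3024 + 504 − 72 + 9 − 1 = 133496.

133496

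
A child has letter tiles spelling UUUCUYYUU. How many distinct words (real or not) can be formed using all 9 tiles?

Letter multiplicities in UUUCUYYUU: C×1, U×6, Y×2.
Dividing 9! = 362880 by 6!·2! = 1440 for the repeated letters gives 252.

252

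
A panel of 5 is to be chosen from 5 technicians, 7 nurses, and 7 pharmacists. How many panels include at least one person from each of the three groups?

Unrestricted: C(19,5) = 11628 ways to pick any 5 of the 19.
Selections missing a whole group: no technicians → C(14,5) = 2002; no nurses → C(12,5) = 792; no pharmacists → C(12,5) = 792.
Add back selections omitting two groups (i.e. drawn from a single group): C(5,5) + C(7,5) + C(7,5) = 43.
By inclusion–exclusion: 11628 − 3586 + 43 = 8085.

8085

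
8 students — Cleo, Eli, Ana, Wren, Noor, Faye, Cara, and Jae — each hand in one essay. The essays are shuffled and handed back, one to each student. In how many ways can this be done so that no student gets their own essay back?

14833

Count assignments avoiding every fixed point. For any j of the 8 students fixed to their own essay, the other 8−j can be arranged in (8−j)! ways.
By inclusion–exclusion this is Σ_{j=0}^{8} (−1)^j C(8,j)·(8−j)!.
Computing: 40320 − 40320 + 20160 − 6720 + 1680 − 336 + 56 − 8 + 1 = 14833.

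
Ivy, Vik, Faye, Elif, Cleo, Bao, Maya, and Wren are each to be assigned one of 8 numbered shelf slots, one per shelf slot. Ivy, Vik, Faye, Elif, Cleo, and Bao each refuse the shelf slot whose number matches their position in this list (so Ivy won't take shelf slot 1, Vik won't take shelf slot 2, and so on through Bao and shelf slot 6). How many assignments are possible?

Let Aᵢ (for 1 ≤ i ≤ 6) be the placements that put person i in their forbidden shelf slot. Any j of these fix j positions, leaving (8−j)! ways to fill the rest, and there are C(6,j) ways to pick which j.
By inclusion–exclusion, the number of valid placements is Σ_{j=0}^{6} (−1)^j C(6,j)·(8−j)!.
Computing: 40320 − 30240 + 10800 − 2400 + 360 − 36 + 2 = 18806.

18806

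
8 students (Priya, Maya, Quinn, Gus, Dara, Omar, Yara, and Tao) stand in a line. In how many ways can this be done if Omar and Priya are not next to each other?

30240

There are 8! = 40320 arrangements in all. If Omar and Priya are adjacent, merging them into one block gives 2·(7)! = 10080 arrangements.
Complementary counting: 40320 − 10080 = 30240.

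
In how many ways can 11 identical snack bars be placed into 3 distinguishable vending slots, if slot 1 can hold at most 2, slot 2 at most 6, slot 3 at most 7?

By stars and bars, unrestricted non-negative solutions to x_1+…+x_3 = 11 number C(11+2,2) = 78.
Subtract solutions that violate a single cap (substitute x_i' = x_i − (cap_i+1)): x_1 ≥ 3 gives C(10,2) = 45; x_2 ≥ 7 gives C(6,2) = 15; x_3 ≥ 8 gives C(5,2) = 10. Together 70.
Add back pairs where two caps are both exceeded: 3 + 1 + 0 = 4.
By inclusion–exclusion the count is 78 − 70 + 4 = 12.

12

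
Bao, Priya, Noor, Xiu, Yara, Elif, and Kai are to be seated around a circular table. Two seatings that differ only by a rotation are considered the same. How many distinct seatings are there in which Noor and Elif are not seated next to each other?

480

All circular seatings of 7 people number (6)! = 720.
Seatings with Noor beside Elif: treat them as a block with 2 internal orders, giving 2 × (5)! = 240.
Subtracting, 720 − 240 = 480.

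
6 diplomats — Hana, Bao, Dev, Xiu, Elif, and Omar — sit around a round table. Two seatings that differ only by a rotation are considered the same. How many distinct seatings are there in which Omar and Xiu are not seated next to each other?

All circular seatings of 6 people number (5)! = 120.
Those with Omar next to Xiu: fuse the pair into one unit and seat 5 units around a circle — 2·(4)! = 48.
Subtracting, 120 − 48 = 72.

72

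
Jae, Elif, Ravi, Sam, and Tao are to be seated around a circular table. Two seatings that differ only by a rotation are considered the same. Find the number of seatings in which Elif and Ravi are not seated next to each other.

12

Without the restriction there are (4)! = 24 seatings.
Those with Elif next to Ravi: fuse the pair into one unit and seat 4 units around a circle — 2·(3)! = 12.
Subtracting, 24 − 12 = 12.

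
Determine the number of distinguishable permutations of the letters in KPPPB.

The 5 letters of KPPPB have repeats: P appearing 3 times.
Dividing 5! = 120 by 3! = 6 for the repeated letters gives 20.

20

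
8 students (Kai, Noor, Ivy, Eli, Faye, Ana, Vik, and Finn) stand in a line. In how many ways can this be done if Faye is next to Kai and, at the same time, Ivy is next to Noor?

2880

Treat {Faye,Kai} as one block (2 orders) and {Ivy,Noor} as another (2 orders).
That leaves 6 units to arrange: 2 × 2 × 6! = 4 × 720 = 2880.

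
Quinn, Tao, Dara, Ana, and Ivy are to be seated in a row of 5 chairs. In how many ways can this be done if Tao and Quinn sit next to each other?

48

Treat {Tao, Quinn} as a single unit. There are 4 units to order, and the pair itself can be ordered 2 ways.
So the count is 2·(4)! = 48.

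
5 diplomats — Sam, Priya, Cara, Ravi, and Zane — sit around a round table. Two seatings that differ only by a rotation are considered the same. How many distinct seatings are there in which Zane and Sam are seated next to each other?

Treat {Zane, Sam} as one unit (2 internal orders) and seat the resulting 4 units around the table: (3)! circular arrangements.
So 2 × (3)! = 2 × 6 = 12.

12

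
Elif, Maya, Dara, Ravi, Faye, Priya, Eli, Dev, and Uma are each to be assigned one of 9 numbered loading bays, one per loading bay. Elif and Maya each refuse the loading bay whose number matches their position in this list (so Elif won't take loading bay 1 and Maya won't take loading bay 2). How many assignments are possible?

Let Aᵢ (for i ∈ {1, 2}) be the placements that put person i in their forbidden loading bay. Any j of these fix j positions, leaving (9−j)! ways to fill the rest, and there are C(2,j) ways to pick which j.
By inclusion–exclusion, the number of valid placements is Σ_{j=0}^{2} (−1)^j C(2,j)·(9−j)!.
Computing: 362880 − 80640 + 5040 = 287280.

287280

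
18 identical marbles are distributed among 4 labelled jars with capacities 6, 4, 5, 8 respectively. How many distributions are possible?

Without the upper bounds there are C(21,3) = 1330 ways to split 18 among 4 jars.
Subtract solutions that violate a single cap (substitute x_i' = x_i − (cap_i+1)): x_1 ≥ 7 gives C(14,3) = 364; x_2 ≥ 5 gives C(16,3) = 560; x_3 ≥ 6 gives C(15,3) = 455; x_4 ≥ 9 gives C(12,3) = 220. Together 1599.
Add back pairs where two caps are both exceeded: 84 + 56 + 10 + 120 + 35 + 20 = 325.
Subtract triples: 1 + 0 + 0 + 0 = 1.
By inclusion–exclusion the count is 1330 − 1599 + 325 − 1 = 55.

55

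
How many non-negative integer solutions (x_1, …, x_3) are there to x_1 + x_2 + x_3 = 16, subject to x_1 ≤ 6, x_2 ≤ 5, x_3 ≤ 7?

Ignoring the caps, the number of non-negative solutions to x_1+…+x_3 = 16 is C(18,2) = 153.
Subtract solutions that violate a single cap (substitute x_i' = x_i − (cap_i+1)): x_1 ≥ 7 gives C(11,2) = 55; x_2 ≥ 6 gives C(12,2) = 66; x_3 ≥ 8 gives C(10,2) = 45. Together 166.
Add back pairs where two caps are both exceeded: 10 + 3 + 6 = 19.
By inclusion–exclusion the count is 153 − 166 + 19 = 6.

6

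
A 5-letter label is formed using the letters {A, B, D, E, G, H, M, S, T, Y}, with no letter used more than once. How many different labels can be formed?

30240

This is a permutation of 5 out of 10: P(10,5) = 10!/5!.
That product is 10 × 9 × 8 × 7 × 6 = 30240.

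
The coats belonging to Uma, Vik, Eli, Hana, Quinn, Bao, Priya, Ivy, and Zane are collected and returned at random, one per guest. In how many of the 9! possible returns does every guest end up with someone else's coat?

This is the derangement count D_9: permutations of 9 items with no fixed point.
By inclusion–exclusion this is Σ_{j=0}^{9} (−1)^j C(9,j)·(9−j)!.
Computing: 362880 − 362880 + 181440 − 60480 + 15120 − 3024 + 504 − 72 + 9 − 1 = 133496.

133496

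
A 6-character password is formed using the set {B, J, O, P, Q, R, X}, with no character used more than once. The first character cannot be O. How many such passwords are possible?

The first character has 7−1 = 6 choices (anything except O).
The remaining 5 characters are filled from the other 6 symbols without repetition: 6 × 5 × 4 × 3 × 2 = 720.
Total: 6 × 720 = 4320.

4320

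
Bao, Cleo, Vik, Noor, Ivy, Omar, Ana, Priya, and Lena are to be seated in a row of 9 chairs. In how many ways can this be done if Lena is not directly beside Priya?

282240

There are 9! = 362880 arrangements in all. If Lena and Priya are adjacent, merging them into one block gives 2·(8)! = 80640 arrangements.
So 362880 − 80640 = 282240 arrangements keep them apart.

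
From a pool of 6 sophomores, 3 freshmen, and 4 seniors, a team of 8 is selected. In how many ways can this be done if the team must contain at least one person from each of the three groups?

1233

With no constraint there are C(13,8) = 1287 possible selections.
Selections missing a whole group: no sophomores → C(7,8) = 0; no freshmen → C(10,8) = 45; no seniors → C(9,8) = 9.
Add back selections omitting two groups (i.e. drawn from a single group): C(6,8) + C(3,8) + C(4,8) = 0.
By inclusion–exclusion: 1287 − 54 + 0 = 1233.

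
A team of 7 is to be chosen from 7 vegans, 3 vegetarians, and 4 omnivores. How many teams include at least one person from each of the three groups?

2982

Total 7-person selections from all 14: C(14,7) = 3432.
Selections missing a whole group: no vegans → C(7,7) = 1; no vegetarians → C(11,7) = 330; no omnivores → C(10,7) = 120.
Add back selections omitting two groups (i.e. drawn from a single group): C(7,7) + C(3,7) + C(4,7) = 1.
By inclusion–exclusion: 3432 − 451 + 1 = 2982.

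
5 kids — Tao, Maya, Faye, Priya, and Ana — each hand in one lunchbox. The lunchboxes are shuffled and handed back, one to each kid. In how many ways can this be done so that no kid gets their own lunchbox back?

44

Count assignments avoiding every fixed point. For any j of the 5 kids fixed to their own lunchbox, the other 5−j can be arranged in (5−j)! ways.
By inclusion–exclusion this is Σ_{j=0}^{5} (−1)^j C(5,j)·(5−j)!.
Computing: 120 − 120 + 60 − 20 + 5 − 1 = 44.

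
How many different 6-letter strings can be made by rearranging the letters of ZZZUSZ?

30

ZZZUSZ has 6 letters with Z appearing 4 times.
Dividing 6! = 720 by 4! = 24 for the repeated letters gives 30.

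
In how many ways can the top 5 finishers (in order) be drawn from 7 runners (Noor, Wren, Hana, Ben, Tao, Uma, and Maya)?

This is an ordered selection of 5 from 7: P(7,5).
That gives 7 × 6 × 5 × 4 × 3 = 2520.

2520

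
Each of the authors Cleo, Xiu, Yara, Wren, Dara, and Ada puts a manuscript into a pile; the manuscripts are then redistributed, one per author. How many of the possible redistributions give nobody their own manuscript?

Let Aᵢ be the assignments in which author i gets their own manuscript. We want the size of the complement of A₁∪…∪A_6.
By inclusion–exclusion this is Σ_{j=0}^{6} (−1)^j C(6,j)·(6−j)!.
Computing: 720 − 720 + 360 − 120 + 30 − 6 + 1 = 265.

265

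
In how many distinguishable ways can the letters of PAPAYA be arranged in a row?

60

Letter multiplicities in PAPAYA: A×3, P×2, Y×1.
So there are 6! / (3!·2!) = 60 distinguishable arrangements.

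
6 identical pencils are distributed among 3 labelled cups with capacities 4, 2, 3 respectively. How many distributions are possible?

By stars and bars, unrestricted non-negative solutions to x_1+…+x_3 = 6 number C(6+2,2) = 28.
Subtract solutions that violate a single cap (substitute x_i' = x_i − (cap_i+1)): x_1 ≥ 5 gives C(3,2) = 3; x_2 ≥ 3 gives C(5,2) = 10; x_3 ≥ 4 gives C(4,2) = 6. Together 19.
No two caps can be exceeded simultaneously, so the pair terms are all 0.
By inclusion–exclusion the count is 28 − 19 + 0 = 9.

9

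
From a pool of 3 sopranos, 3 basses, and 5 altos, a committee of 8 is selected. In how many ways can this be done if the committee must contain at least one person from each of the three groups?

Total 8-person selections from all 11: C(11,8) = 165.
Subtract selections that omit an entire group: no sopranos → C(8,8) = 1; no basses → C(8,8) = 1; no altos → C(6,8) = 0.
Add back selections omitting two groups (i.e. drawn from a single group): C(3,8) + C(3,8) + C(5,8) = 0.
By inclusion–exclusion: 165 − 2 + 0 = 163.

163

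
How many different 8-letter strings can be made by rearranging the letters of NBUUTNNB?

1680

Letter multiplicities in NBUUTNNB: B×2, N×3, T×1, U×2.
The number of distinct arrangements is 8!/(3!·2!·2!) = 40320/24 = 1680.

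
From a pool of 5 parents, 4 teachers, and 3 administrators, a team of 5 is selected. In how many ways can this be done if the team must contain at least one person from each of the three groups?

Total 5-person selections from all 12: C(12,5) = 792.
Subtract selections that omit an entire group: no parents → C(7,5) = 21; no teachers → C(8,5) = 56; no administrators → C(9,5) = 126.
Add back selections omitting two groups (i.e. drawn from a single group): C(5,5) + C(4,5) + C(3,5) = 1.
By inclusion–exclusion: 792 − 203 + 1 = 590.

590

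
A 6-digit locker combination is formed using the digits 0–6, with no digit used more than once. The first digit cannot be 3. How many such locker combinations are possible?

4320

The first digit has 7−1 = 6 choices (anything except 3).
The remaining 5 digits are filled from the other 6 symbols without repetition: 6 × 5 × 4 × 3 × 2 = 720.
Total: 6 × 720 = 4320.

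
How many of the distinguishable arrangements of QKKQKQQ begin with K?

15

Fix K in the first position and arrange the remaining 6 letters.
Those 6 letters have K appearing twice and Q appearing 4 times, giving (6)!/(4!·2!) = 15.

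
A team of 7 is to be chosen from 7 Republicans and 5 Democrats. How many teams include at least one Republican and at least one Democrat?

791

Unrestricted: C(12,7) = 792 ways to pick any 7 of the 12.
Subtract selections that omit an entire group: no Republicans → C(5,7) = 0; no Democrats → C(7,7) = 1.
Both groups omitted at once is impossible, so 792 − 1 = 791.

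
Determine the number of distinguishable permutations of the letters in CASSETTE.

Letter multiplicities in CASSETTE: A×1, C×1, E×2, S×2, T×2.
Dividing 8! = 40320 by 2!·2!·2! = 8 for the repeated letters gives 5040.

5040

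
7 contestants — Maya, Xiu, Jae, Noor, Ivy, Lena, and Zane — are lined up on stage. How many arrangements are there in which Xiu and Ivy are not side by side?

There are 7! = 5040 arrangements in all. If Xiu and Ivy are adjacent, merging them into one block gives 2·(6)! = 1440 arrangements.
Complementary counting: 5040 − 1440 = 3600.

3600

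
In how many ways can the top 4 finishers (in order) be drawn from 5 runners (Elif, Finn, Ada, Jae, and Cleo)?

There are 5 choices for 1st place, 4 for 2nd, and so on down to 2 for position 4.
That gives 5 × 4 × 3 × 2 = 120.

120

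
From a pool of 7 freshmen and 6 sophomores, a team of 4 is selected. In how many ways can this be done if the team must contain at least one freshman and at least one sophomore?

Unrestricted: C(13,4) = 715 ways to pick any 4 of the 13.
Subtract selections that omit an entire group: no freshmen → C(6,4) = 15; no sophomores → C(7,4) = 35.
Both groups omitted at once is impossible, so 715 − 50 = 665.

665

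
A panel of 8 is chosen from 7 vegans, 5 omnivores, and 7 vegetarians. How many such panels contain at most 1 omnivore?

Split by how many omnivores are chosen (0 through 1).
Sum: C(5,0)·C(14,8) + C(5,1)·C(14,7) = 3003 + 17160 = 20163.

20163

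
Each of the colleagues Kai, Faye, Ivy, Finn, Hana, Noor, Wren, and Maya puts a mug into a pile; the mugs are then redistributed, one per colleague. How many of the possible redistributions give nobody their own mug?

14833

This is the derangement count D_8: permutations of 8 items with no fixed point.
By inclusion–exclusion this is Σ_{j=0}^{8} (−1)^j C(8,j)·(8−j)!.
Computing: 40320 − 40320 + 20160 − 6720 + 1680 − 336 + 56 − 8 + 1 = 14833.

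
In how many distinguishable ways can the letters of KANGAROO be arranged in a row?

The 8 letters of KANGAROO have repeats: A appearing twice and O appearing twice.
So there are 8! / (2!·2!) = 10080 distinguishable arrangements.

10080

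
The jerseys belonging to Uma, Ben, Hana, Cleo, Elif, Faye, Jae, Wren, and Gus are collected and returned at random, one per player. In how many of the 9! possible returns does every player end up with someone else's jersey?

133496

Count assignments avoiding every fixed point. For any j of the 9 players fixed to their old jersey, the other 9−j can be arranged in (9−j)! ways.
By inclusion–exclusion this is Σ_{j=0}^{9} (−1)^j C(9,j)·(9−j)!.
Computing: 362880 − 362880 + 181440 − 60480 + 15120 − 3024 + 504 − 72 + 9 − 1 = 133496.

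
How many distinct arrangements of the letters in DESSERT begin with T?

Fix T in the first position and arrange the remaining 6 letters.
Those 6 letters have E appearing twice and S appearing twice, giving (6)!/(2!·2!) = 180.

180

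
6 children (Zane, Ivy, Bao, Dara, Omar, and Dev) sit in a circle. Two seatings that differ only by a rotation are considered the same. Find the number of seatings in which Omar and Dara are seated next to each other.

48

Treat {Omar, Dara} as one unit (2 internal orders) and seat the resulting 5 units around the table: (4)! circular arrangements.
So 2 × (4)! = 2 × 24 = 48.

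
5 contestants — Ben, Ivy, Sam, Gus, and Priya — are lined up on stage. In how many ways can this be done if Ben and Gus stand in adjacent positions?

Place the 3 others and the Ben-Gus pair as 4 objects in a line; the pair has 2 internal arrangements.
So the count is 2·(4)! = 48.

48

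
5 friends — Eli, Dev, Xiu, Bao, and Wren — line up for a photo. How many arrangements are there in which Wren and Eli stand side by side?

Treat {Wren, Eli} as a single unit. There are 4 units to order, and the pair itself can be ordered 2 ways.
That gives 2 × 4! = 2 × 24 = 48.

48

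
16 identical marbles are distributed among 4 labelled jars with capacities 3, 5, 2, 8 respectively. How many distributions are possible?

Without the upper bounds there are C(19,3) = 969 ways to split 16 among 4 jars.
Subtract solutions that violate a single cap (substitute x_i' = x_i − (cap_i+1)): x_1 ≥ 4 gives C(15,3) = 455; x_2 ≥ 6 gives C(13,3) = 286; x_3 ≥ 3 gives C(16,3) = 560; x_4 ≥ 9 gives C(10,3) = 120. Together 1421.
Add back pairs where two caps are both exceeded: 84 + 220 + 20 + 120 + 4 + 35 = 483.
Subtract triples: 20 + 0 + 1 + 0 = 21.
By inclusion–exclusion the count is 969 − 1421 + 483 − 21 = 10.

10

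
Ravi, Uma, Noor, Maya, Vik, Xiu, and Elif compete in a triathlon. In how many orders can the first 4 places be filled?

840

This is an ordered selection of 4 from 7: P(7,4).
That gives 7 × 6 × 5 × 4 = 840.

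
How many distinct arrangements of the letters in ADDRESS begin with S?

360

Fix S in the first position and arrange the remaining 6 letters.
Those 6 letters have D appearing twice, giving (6)!/(2!) = 360.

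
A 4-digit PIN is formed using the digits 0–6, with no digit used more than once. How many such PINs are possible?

This is a permutation of 4 out of 7: P(7,4) = 7!/3!.
7 × 6 × 5 × 4 = 840.

840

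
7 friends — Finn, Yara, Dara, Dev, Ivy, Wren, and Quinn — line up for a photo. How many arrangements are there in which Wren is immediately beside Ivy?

Treat {Wren, Ivy} as a single unit. There are 6 units to order, and the pair itself can be ordered 2 ways.
So the count is 2·(6)! = 1440.

1440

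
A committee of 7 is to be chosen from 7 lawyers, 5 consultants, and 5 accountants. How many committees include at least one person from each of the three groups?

Unrestricted: C(17,7) = 19448 ways to pick any 7 of the 17.
Selections missing a whole group: no lawyers → C(10,7) = 120; no consultants → C(12,7) = 792; no accountants → C(12,7) = 792.
Add back selections omitting two groups (i.e. drawn from a single group): C(7,7) + C(5,7) + C(5,7) = 1.
By inclusion–exclusion: 19448 − 1704 + 1 = 17745.

17745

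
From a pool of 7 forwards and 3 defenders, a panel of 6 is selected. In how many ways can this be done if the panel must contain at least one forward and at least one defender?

203

With no constraint there are C(10,6) = 210 possible selections.
Selections missing a whole group: no forwards → C(3,6) = 0; no defenders → C(7,6) = 7.
Both groups omitted at once is impossible, so 210 − 7 = 203.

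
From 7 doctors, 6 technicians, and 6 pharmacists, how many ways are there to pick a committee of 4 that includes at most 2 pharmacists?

3601

Split by how many pharmacists are chosen (0 through 2).
Sum: C(6,0)·C(13,4) + C(6,1)·C(13,3) + C(6,2)·C(13,2) = 715 + 1716 + 1170 = 3601.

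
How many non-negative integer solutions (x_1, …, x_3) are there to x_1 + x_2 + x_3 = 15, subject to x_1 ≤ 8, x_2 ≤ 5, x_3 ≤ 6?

By stars and bars, unrestricted non-negative solutions to x_1+…+x_3 = 15 number C(15+2,2) = 136.
Subtract solutions that violate a single cap (substitute x_i' = x_i − (cap_i+1)): x_1 ≥ 9 gives C(8,2) = 28; x_2 ≥ 6 gives C(11,2) = 55; x_3 ≥ 7 gives C(10,2) = 45. Together 128.
Add back pairs where two caps are both exceeded: 1 + 0 + 6 = 7.
By inclusion–exclusion the count is 136 − 128 + 7 = 15.

15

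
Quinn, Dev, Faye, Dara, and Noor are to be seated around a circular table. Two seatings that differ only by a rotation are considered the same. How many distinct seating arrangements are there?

24

Around a circle, 5 distinct people have 5!/5 = (4)! = 24 rotationally distinct seatings.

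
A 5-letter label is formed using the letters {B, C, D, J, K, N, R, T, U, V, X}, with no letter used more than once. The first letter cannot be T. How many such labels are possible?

50400

The first letter has 11−1 = 10 choices (anything except T).
The remaining 4 letters are filled from the other 10 symbols without repetition: 10 × 9 × 8 × 7 = 5040.
Total: 10 × 5040 = 50400.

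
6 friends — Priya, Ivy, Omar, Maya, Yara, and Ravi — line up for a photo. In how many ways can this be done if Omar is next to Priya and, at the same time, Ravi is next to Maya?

96

Treat {Omar,Priya} as one block (2 orders) and {Ravi,Maya} as another (2 orders).
That leaves 4 units to arrange: 2 × 2 × 4! = 4 × 24 = 96.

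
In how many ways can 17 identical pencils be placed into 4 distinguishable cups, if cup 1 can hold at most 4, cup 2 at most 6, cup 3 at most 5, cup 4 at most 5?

Ignoring the caps, the number of non-negative solutions to x_1+…+x_4 = 17 is C(20,3) = 1140.
Subtract solutions that violate a single cap (substitute x_i' = x_i − (cap_i+1)): x_1 ≥ 5 gives C(15,3) = 455; x_2 ≥ 7 gives C(13,3) = 286; x_3 ≥ 6 gives C(14,3) = 364; x_4 ≥ 6 gives C(14,3) = 364. Together 1469.
Add back pairs where two caps are both exceeded: 56 + 84 + 84 + 35 + 35 + 56 = 350.
Subtract triples: 0 + 0 + 1 + 0 = 1.
By inclusion–exclusion the count is 1140 − 1469 + 350 − 1 = 20.

20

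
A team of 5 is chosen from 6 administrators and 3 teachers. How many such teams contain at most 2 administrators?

15

Split by how many administrators are chosen (0 through 2).
Sum: C(6,0)·C(3,5) + C(6,1)·C(3,4) + C(6,2)·C(3,3) = 0 + 0 + 15 = 15.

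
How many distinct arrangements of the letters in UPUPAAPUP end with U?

420

With the last slot taken by U, it remains to arrange the other 8 letters (PUPAAPUP).
Those 8 letters have A appearing twice, P appearing 4 times, and U appearing twice, giving (8)!/(4!·2!·2!) = 420.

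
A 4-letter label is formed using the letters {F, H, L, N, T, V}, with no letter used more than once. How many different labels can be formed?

360

Choose and order 4 of the 6 symbols: the first letter has 6 options, the next 5, then 4, 3.
That product is 6 × 5 × 4 × 3 = 360.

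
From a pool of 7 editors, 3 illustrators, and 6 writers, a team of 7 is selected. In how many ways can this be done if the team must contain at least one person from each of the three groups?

Unrestricted: C(16,7) = 11440 ways to pick any 7 of the 16.
Subtract selections that omit an entire group: no editors → C(9,7) = 36; no illustrators → C(13,7) = 1716; no writers → C(10,7) = 120.
Add back selections omitting two groups (i.e. drawn from a single group): C(7,7) + C(3,7) + C(6,7) = 1.
By inclusion–exclusion: 11440 − 1872 + 1 = 9569.

9569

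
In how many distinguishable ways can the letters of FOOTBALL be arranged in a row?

10080

Letter multiplicities in FOOTBALL: A×1, B×1, F×1, L×2, O×2, T×1.
So there are 8! / (2!·2!) = 10080 distinguishable arrangements.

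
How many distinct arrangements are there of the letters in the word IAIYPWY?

1260

The 7 letters of IAIYPWY have repeats: I appearing twice and Y appearing twice.
So there are 7! / (2!·2!) = 1260 distinguishable arrangements.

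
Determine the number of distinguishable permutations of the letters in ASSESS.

30

Letter multiplicities in ASSESS: A×1, E×1, S×4.
So there are 6! / (4!) = 30 distinguishable arrangements.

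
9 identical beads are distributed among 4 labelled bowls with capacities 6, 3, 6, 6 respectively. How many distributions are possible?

134

By stars and bars, unrestricted non-negative solutions to x_1+…+x_4 = 9 number C(9+3,3) = 220.
Subtract solutions that violate a single cap (substitute x_i' = x_i − (cap_i+1)): x_1 ≥ 7 gives C(5,3) = 10; x_2 ≥ 4 gives C(8,3) = 56; x_3 ≥ 7 gives C(5,3) = 10; x_4 ≥ 7 gives C(5,3) = 10. Together 86.
No two caps can be exceeded simultaneously, so the pair terms are all 0.
By inclusion–exclusion the count is 220 − 86 + 0 = 134.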